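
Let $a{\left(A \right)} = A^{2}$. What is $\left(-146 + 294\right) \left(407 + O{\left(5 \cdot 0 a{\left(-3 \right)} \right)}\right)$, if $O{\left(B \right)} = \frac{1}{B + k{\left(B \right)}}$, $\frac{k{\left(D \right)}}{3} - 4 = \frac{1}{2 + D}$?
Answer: $\frac{1626668}{27} \approx 60247.0$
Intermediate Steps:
$k{\left(D \right)} = 12 + \frac{3}{2 + D}$
$O{\left(B \right)} = \frac{1}{B + \frac{3 \left(9 + 4 B\right)}{2 + B}}$
$\left(-146 + 294\right) \left(407 + O{\left(5 \cdot 0 a{\left(-3 \right)} \right)}\right) = \left(-146 + 294\right) \left(407 + \frac{2 + 5 \cdot 0 \left(-3\right)^{2}}{27 + \left(5 \cdot 0 \left(-3\right)^{2}\right)^{2} + 14 \cdot 5 \cdot 0 \left(-3\right)^{2}}\right) = 148 \left(407 + \frac{2 + 0 \cdot 9}{27 + \left(0 \cdot 9\right)^{2} + 14 \cdot 0 \cdot 9}\right) = 148 \left(407 + \frac{2 + 0}{27 + 0^{2} + 14 \cdot 0}\right) = 148 \left(407 + \frac{1}{27 + 0 + 0} \cdot 2\right) = 148 \left(407 + \frac{1}{27} \cdot 2\right) = 148 \left(407 + \frac{2}{27}\right) = 148 \cdot \frac{10991}{27} = \frac{1626668}{27}$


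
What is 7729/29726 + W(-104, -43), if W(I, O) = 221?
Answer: 6577175/29726 ≈ 221.26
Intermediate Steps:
7729/29726 + W(-104, -43) = 7729/29726 + 221 = 6577175/29726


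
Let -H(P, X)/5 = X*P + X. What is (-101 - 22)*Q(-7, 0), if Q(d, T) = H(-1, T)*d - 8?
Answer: 984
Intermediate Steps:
H(P, X) = -5*X - 5*P*X (H(P, X) = -5*(X*P + X) = -5*(P*X + X) = -5*(X + P*X) = -5*X - 5*P*X)
Q(d, T) = -8 (Q(d, T) = (-5*T*(1 - 1))*d - 8 = (-5*T*0)*d - 8 = 0*d - 8 = 0 - 8 = -8)
(-101 - 22)*Q(-7, 0) = (-101 - 22)*(-8) = -123*(-8) = 984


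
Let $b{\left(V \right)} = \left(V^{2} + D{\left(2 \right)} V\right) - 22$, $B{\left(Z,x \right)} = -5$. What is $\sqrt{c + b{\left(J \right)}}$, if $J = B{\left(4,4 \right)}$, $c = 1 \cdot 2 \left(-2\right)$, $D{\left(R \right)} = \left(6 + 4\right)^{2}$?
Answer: $i \sqrt{501} \approx 22.383 i$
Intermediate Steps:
$D{\left(R \right)} = 100$ ($D{\left(R \right)} = 10^{2} = 100$)
$c = -4$ ($c = 2 \left(-2\right) = -4$)
$J = -5$
$b{\left(V \right)} = -22 + V^{2} + 100 V$ ($b{\left(V \right)} = \left(V^{2} + 100 V\right) - 22 = -22 + V^{2} + 100 V$)
$\sqrt{c + b{\left(J \right)}} = \sqrt{-4 + \left(-22 + \left(-5\right)^{2} + 100 \left(-5\right)\right)} = \sqrt{-4 - 497} = \sqrt{-501} = i \sqrt{501}$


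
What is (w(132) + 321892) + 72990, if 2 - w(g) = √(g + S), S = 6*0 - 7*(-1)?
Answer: 394884 - √139 ≈ 3.9487e+5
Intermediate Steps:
S = 7 (S = 0 + 7 = 7)
w(g) = 2 - √(7 + g) (w(g) = 2 - √(g + 7) = 2 - √(7 + g))
(w(132) + 321892) + 72990 = ((2 - √(7 + 132)) + 321892) + 72990 = ((2 - √139) + 321892) + 72990 = (321894 - √139) + 72990 = 394884 - √139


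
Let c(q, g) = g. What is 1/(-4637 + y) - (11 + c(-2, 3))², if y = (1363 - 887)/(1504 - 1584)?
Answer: -18200384/92859 ≈ -196.00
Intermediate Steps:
y = -119/20 (y = 476/(-80) = 476*(-1/80) = -119/20 ≈ -5.9500)
1/(-4637 + y) - (11 + c(-2, 3))² = 1/(-4637 - 119/20) - (11 + 3)² = 1/(-92859/20) - 1*14² = -20/92859 - 1*196 = -20/92859 - 196 = -18200384/92859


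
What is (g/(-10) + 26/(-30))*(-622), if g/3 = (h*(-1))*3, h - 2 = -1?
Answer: -311/15 ≈ -20.733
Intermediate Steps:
h = 1 (h = 2 - 1 = 1)
g = -9 (g = 3*((1*(-1))*3) = 3*(-1*3) = 3*(-3) = -9)
(g/(-10) + 26/(-30))*(-622) = (-9/(-10) + 26/(-30))*(-622) = (-9*(-1/10) + 26*(-1/30))*(-622) = (9/10 - 13/15)*(-622) = (1/30)*(-622) = -311/15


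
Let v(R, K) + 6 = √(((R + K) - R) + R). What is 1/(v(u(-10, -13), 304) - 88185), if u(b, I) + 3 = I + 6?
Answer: -29397/2592550729 - 7*√6/7777652187 ≈ -1.1341e-5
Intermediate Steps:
u(b, I) = 3 + I (u(b, I) = -3 + (I + 6) = -3 + (6 + I) = 3 + I)
v(R, K) = -6 + √(K + R) (v(R, K) = -6 + √(((R + K) - R) + R) = -6 + √(((K + R) - R) + R) = -6 + √(K + R))
1/(v(u(-10, -13), 304) - 88185) = 1/((-6 + √(304 + (3 - 13))) - 88185) = 1/((-6 + √(304 - 10)) - 88185) = 1/((-6 + √294) - 88185) = 1/((-6 + 7*√6) - 88185) = 1/(-88191 + 7*√6)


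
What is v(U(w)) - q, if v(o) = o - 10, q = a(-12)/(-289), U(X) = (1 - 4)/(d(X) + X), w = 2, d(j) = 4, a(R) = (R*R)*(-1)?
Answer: -6357/578 ≈ -10.998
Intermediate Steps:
a(R) = -R² (a(R) = R²*(-1) = -R²)
U(X) = -3/(4 + X) (U(X) = (1 - 4)/(4 + X) = -3/(4 + X))
q = 144/289 (q = -1*(-12)²/(-289) = -1*144*(-1/289) = -144*(-1/289) = 144/289 ≈ 0.49827)
v(o) = -10 + o
v(U(w)) - q = (-10 - 3/(4 + 2)) - 1*144/289 = (-10 - 3/6) - 144/289 = (-10 - 3*⅙) - 144/289 = (-10 - ½) - 144/289 = -21/2 - 144/289 = -6357/578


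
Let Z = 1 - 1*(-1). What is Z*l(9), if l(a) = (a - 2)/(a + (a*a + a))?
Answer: 14/99 ≈ 0.14141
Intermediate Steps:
Z = 2 (Z = 1 + 1 = 2)
l(a) = (-2 + a)/(a² + 2*a) (l(a) = (-2 + a)/(a + (a² + a)) = (-2 + a)/(a + (a + a²)) = (-2 + a)/(a² + 2*a))
Z*l(9) = 2*((-2 + 9)/(9*(2 + 9))) = 2*((⅑)*7/11) = 2*((⅑)*(1/11)*7) = 2*(7/99) = 14/99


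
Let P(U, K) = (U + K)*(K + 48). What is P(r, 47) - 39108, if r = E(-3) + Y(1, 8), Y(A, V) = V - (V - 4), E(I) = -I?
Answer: -33978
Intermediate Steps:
Y(A, V) = 4 (Y(A, V) = V - (-4 + V) = V + (4 - V) = 4)
r = 7 (r = -1*(-3) + 4 = 3 + 4 = 7)
P(U, K) = (48 + K)*(K + U) (P(U, K) = (K + U)*(48 + K) = (48 + K)*(K + U))
P(r, 47) - 39108 = (47² + 48*47 + 48*7 + 47*7) - 39108 = (2209 + 2256 + 336 + 329) - 39108 = 5130 - 39108 = -33978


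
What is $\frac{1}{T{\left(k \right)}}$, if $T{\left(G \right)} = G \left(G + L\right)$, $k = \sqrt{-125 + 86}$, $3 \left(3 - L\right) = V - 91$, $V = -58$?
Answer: $- \frac{\sqrt{39}}{- 2054 i + 39 \sqrt{39}} \approx -0.00035552 - 0.0029983 i$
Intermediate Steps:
$L = \frac{158}{3}$ ($L = 3 - \frac{-58 - 91}{3} = 3 - - \frac{149}{3} = 3 + \frac{149}{3} = \frac{158}{3} \approx 52.667$)
$k = i \sqrt{39}$ ($k = \sqrt{-39} = i \sqrt{39} \approx 6.245 i$)
$T{\left(G \right)} = G \left(\frac{158}{3} + G\right)$ ($T{\left(G \right)} = G \left(G + \frac{158}{3}\right) = G \left(\frac{158}{3} + G\right)$)
$\frac{1}{T{\left(k \right)}} = \frac{1}{\frac{1}{3} i \sqrt{39} \left(158 + 3 i \sqrt{39}\right)} = - \frac{i \sqrt{39}}{13 \left(158 + 3 i \sqrt{39}\right)}$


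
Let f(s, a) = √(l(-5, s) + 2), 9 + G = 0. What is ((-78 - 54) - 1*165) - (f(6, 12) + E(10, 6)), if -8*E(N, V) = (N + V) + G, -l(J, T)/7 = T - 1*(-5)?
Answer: -2369/8 - 5*I*√3 ≈ -296.13 - 8.6602*I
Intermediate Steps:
G = -9 (G = -9 + 0 = -9)
l(J, T) = -35 - 7*T (l(J, T) = -7*(T - 1*(-5)) = -7*(T + 5) = -7*(5 + T) = -35 - 7*T)
E(N, V) = 9/8 - N/8 - V/8 (E(N, V) = -((N + V) - 9)/8 = -(-9 + N + V)/8 = 9/8 - N/8 - V/8)
f(s, a) = √(-33 - 7*s) (f(s, a) = √((-35 - 7*s) + 2) = √(-33 - 7*s))
((-78 - 54) - 1*165) - (f(6, 12) + E(10, 6)) = ((-78 - 54) - 1*165) - (√(-33 - 7*6) + (9/8 - ⅛*10 - ⅛*6)) = (-132 - 165) - (√(-33 - 42) + (9/8 - 5/4 - ¾)) = -297 - (√(-75) - 7/8) = -297 - (5*I*√3 - 7/8) = -297 - (-7/8 + 5*I*√3) = -297 + (7/8 - 5*I*√3) = -2369/8 - 5*I*√3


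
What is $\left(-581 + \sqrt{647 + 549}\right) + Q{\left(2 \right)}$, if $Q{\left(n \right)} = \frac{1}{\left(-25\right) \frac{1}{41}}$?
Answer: $- \frac{14566}{25} + 2 \sqrt{299} \approx -548.06$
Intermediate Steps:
$Q{\left(n \right)} = - \frac{41}{25}$ ($Q{\left(n \right)} = \frac{1}{\left(-25\right) \frac{1}{41}} = \frac{1}{- \frac{25}{41}} = - \frac{41}{25}$)
$\left(-581 + \sqrt{647 + 549}\right) + Q{\left(2 \right)} = \left(-581 + \sqrt{647 + 549}\right) - \frac{41}{25} = \left(-581 + \sqrt{1196}\right) - \frac{41}{25} = \left(-581 + 2 \sqrt{299}\right) - \frac{41}{25} = - \frac{14566}{25} + 2 \sqrt{299}$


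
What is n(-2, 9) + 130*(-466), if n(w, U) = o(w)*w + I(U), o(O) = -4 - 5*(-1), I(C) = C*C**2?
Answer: -59853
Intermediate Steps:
I(C) = C**3
o(O) = 1 (o(O) = -4 + 5 = 1)
n(w, U) = w + U**3 (n(w, U) = 1*w + U**3 = w + U**3)
n(-2, 9) + 130*(-466) = (-2 + 9**3) + 130*(-466) = (-2 + 729) - 60580 = 727 - 60580 = -59853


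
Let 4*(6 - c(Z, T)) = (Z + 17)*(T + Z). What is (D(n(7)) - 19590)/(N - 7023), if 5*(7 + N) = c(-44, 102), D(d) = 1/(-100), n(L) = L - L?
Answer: 1959001/695050 ≈ 2.8185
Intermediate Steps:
n(L) = 0
D(d) = -1/100
c(Z, T) = 6 - (17 + Z)*(T + Z)/4 (c(Z, T) = 6 - (Z + 17)*(T + Z)/4 = 6 - (17 + Z)*(T + Z)/4)
N = 145/2 (N = -7 + (6 - 17/4*102 - 17/4*(-44) - ¼*(-44)² - ¼*102*(-44))/5 = -7 + (6 - 867/2 + 187 - ¼*1936 + 1122)/5 = -7 + (6 - 867/2 + 187 - 484 + 1122)/5 = -7 + (⅕)*(795/2) = -7 + 159/2 = 145/2 ≈ 72.500)
(D(n(7)) - 19590)/(N - 7023) = (-1/100 - 19590)/(145/2 - 7023) = -1959001/(100*(-13901/2)) = -1959001/100*(-2/13901) = 1959001/695050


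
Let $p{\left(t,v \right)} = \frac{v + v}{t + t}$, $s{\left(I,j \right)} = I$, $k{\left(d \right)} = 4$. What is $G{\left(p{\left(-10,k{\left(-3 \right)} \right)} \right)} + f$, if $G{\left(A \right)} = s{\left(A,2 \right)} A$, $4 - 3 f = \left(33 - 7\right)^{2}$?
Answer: $- \frac{5596}{25} \approx -223.84$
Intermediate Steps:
$f = -224$ ($f = \frac{4}{3} - \frac{\left(33 - 7\right)^{2}}{3} = \frac{4}{3} - \frac{26^{2}}{3} = \frac{4}{3} - \frac{676}{3} = -224$)
$p{\left(t,v \right)} = \frac{v}{t}$ ($p{\left(t,v \right)} = \frac{2 v}{2 t} = 2 v \frac{1}{2 t} = \frac{v}{t}$)
$G{\left(A \right)} = A^{2}$ ($G{\left(A \right)} = A A = A^{2}$)
$G{\left(p{\left(-10,k{\left(-3 \right)} \right)} \right)} + f = \left(\frac{4}{-10}\right)^{2} - 224 = \left(4 \left(- \frac{1}{10}\right)\right)^{2} - 224 = \left(- \frac{2}{5}\right)^{2} - 224 = \frac{4}{25} - 224 = - \frac{5596}{25}$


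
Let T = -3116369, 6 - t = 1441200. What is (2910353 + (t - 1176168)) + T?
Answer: -2823378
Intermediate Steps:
t = -1441194 (t = 6 - 1*1441200 = 6 - 1441200 = -1441194)
(2910353 + (t - 1176168)) + T = (2910353 + (-1441194 - 1176168)) - 3116369 = (2910353 - 2617362) - 3116369 = 292991 - 3116369 = -2823378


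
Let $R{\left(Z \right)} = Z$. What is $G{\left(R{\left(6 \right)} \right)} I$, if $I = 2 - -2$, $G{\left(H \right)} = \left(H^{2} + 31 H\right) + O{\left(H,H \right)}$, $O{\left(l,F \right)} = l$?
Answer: $912$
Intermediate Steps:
$G{\left(H \right)} = H^{2} + 32 H$ ($G{\left(H \right)} = \left(H^{2} + 31 H\right) + H = H^{2} + 32 H$)
$I = 4$ ($I = 2 + 2 = 4$)
$G{\left(R{\left(6 \right)} \right)} I = 6 \left(32 + 6\right) 4 = 6 \cdot 38 \cdot 4 = 228 \cdot 4 = 912$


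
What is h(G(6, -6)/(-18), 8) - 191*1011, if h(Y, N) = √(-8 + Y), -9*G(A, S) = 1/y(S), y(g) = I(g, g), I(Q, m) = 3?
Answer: -193101 + 13*I*√138/54 ≈ -1.931e+5 + 2.8281*I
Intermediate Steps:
y(g) = 3
G(A, S) = -1/27 (G(A, S) = -⅑/3 = -⅑*⅓ = -1/27)
h(G(6, -6)/(-18), 8) - 191*1011 = √(-8 - 1/27/(-18)) - 191*1011 = √(-8 - 1/27*(-1/18)) - 193101 = √(-8 + 1/486) - 193101 = √(-3887/486) - 193101 = 13*I*√138/54 - 193101 = -193101 + 13*I*√138/54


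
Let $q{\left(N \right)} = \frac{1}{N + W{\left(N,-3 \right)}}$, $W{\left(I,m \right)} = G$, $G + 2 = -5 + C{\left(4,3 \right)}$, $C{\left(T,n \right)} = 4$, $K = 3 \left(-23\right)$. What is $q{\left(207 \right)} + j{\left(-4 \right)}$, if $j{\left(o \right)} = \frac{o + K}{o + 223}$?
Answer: $- \frac{67}{204} \approx -0.32843$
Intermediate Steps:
$K = -69$
$j{\left(o \right)} = \frac{-69 + o}{223 + o}$ ($j{\left(o \right)} = \frac{o - 69}{o + 223} = \frac{-69 + o}{223 + o}$)
$G = -3$ ($G = -2 + \left(-5 + 4\right) = -2 - 1 = -3$)
$W{\left(I,m \right)} = -3$
$q{\left(N \right)} = \frac{1}{-3 + N}$ ($q{\left(N \right)} = \frac{1}{N - 3} = \frac{1}{-3 + N}$)
$q{\left(207 \right)} + j{\left(-4 \right)} = \frac{1}{-3 + 207} + \frac{-69 - 4}{223 - 4} = \frac{1}{204} + \frac{1}{219} \left(-73\right) = \frac{1}{204} - \frac{1}{3} = - \frac{67}{204}$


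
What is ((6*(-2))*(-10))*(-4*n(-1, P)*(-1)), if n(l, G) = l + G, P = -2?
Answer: -1440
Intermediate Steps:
n(l, G) = G + l
((6*(-2))*(-10))*(-4*n(-1, P)*(-1)) = ((6*(-2))*(-10))*(-4*(-2 - 1)*(-1)) = (-12*(-10))*(-4*(-3)*(-1)) = 120*(12*(-1)) = 120*(-12) = -1440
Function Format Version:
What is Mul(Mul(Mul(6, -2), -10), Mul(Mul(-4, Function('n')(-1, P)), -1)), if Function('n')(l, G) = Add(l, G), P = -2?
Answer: -1440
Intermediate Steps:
Function('n')(l, G) = Add(G, l)
Mul(Mul(Mul(6, -2), -10), Mul(Mul(-4, Function('n')(-1, P)), -1)) = Mul(Mul(Mul(6, -2), -10), Mul(Mul(-4, Add(-2, -1)), -1)) = Mul(Mul(-12, -10), Mul(Mul(-4, -3), -1)) = Mul(120, Mul(12, -1)) = Mul(120, -12) = -1440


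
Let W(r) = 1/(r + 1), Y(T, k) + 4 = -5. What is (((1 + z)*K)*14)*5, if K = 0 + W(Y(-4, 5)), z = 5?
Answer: -105/2 ≈ -52.500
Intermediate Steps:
Y(T, k) = -9 (Y(T, k) = -4 - 5 = -9)
W(r) = 1/(1 + r)
K = -⅛ (K = 0 + 1/(1 - 9) = 0 + 1/(-8) = 0 - ⅛ = -⅛ ≈ -0.12500)
(((1 + z)*K)*14)*5 = (((1 + 5)*(-⅛))*14)*5 = ((6*(-⅛))*14)*5 = -¾*14*5 = -21/2*5 = -105/2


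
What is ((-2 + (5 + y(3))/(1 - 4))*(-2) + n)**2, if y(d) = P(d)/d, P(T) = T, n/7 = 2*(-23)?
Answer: 98596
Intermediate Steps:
n = -322 (n = 7*(2*(-23)) = 7*(-46) = -322)
y(d) = 1 (y(d) = d/d = 1)
((-2 + (5 + y(3))/(1 - 4))*(-2) + n)**2 = ((-2 + (5 + 1)/(1 - 4))*(-2) - 322)**2 = ((-2 + 6/(-3))*(-2) - 322)**2 = ((-2 + 6*(-1/3))*(-2) - 322)**2 = ((-2 - 2)*(-2) - 322)**2 = (-4*(-2) - 322)**2 = (8 - 322)**2 = (-314)**2 = 98596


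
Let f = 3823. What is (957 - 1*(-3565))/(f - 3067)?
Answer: 323/54 ≈ 5.9815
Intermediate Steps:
(957 - 1*(-3565))/(f - 3067) = (957 - 1*(-3565))/(3823 - 3067) = (957 + 3565)/756 = 4522*(1/756) = 323/54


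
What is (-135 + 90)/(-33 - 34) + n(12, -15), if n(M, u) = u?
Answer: -960/67 ≈ -14.328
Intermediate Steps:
(-135 + 90)/(-33 - 34) + n(12, -15) = (-135 + 90)/(-33 - 34) - 15 = -45/(-67) - 15 = -45*(-1/67) - 15 = 45/67 - 15 = -960/67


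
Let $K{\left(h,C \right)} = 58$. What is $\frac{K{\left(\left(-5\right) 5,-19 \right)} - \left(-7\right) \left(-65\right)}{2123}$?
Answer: $- \frac{397}{2123} \approx -0.187$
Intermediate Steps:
$\frac{K{\left(\left(-5\right) 5,-19 \right)} - \left(-7\right) \left(-65\right)}{2123} = \frac{58 - \left(-7\right) \left(-65\right)}{2123} = \left(58 - 455\right) \frac{1}{2123} = \left(-397\right) \frac{1}{2123} = - \frac{397}{2123}$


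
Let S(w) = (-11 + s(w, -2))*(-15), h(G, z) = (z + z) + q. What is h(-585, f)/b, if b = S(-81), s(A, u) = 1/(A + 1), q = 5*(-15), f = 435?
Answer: 4240/881 ≈ 4.8127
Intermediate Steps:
q = -75
s(A, u) = 1/(1 + A)
h(G, z) = -75 + 2*z (h(G, z) = (z + z) - 75 = 2*z - 75 = -75 + 2*z)
S(w) = 165 - 15/(1 + w) (S(w) = (-11 + 1/(1 + w))*(-15) = 165 - 15/(1 + w))
b = 2643/16 (b = 15*(10 + 11*(-81))/(1 - 81) = 15*(10 - 891)/(-80) = 15*(-1/80)*(-881) = 2643/16 ≈ 165.19)
h(-585, f)/b = (-75 + 2*435)/(2643/16) = (-75 + 870)*(16/2643) = 795*(16/2643) = 4240/881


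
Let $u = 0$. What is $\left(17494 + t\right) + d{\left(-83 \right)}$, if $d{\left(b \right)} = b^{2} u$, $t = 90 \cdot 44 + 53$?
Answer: $21507$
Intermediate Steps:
$t = 4013$ ($t = 3960 + 53 = 4013$)
$d{\left(b \right)} = 0$ ($d{\left(b \right)} = b^{2} \cdot 0 = 0$)
$\left(17494 + t\right) + d{\left(-83 \right)} = \left(17494 + 4013\right) + 0 = 21507 + 0 = 21507$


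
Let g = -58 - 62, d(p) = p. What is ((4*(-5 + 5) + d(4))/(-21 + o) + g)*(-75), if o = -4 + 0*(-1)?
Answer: 9012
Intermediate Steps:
g = -120
o = -4 (o = -4 + 0 = -4)
((4*(-5 + 5) + d(4))/(-21 + o) + g)*(-75) = ((4*(-5 + 5) + 4)/(-21 - 4) - 120)*(-75) = ((4*0 + 4)/(-25) - 120)*(-75) = ((0 + 4)*(-1/25) - 120)*(-75) = (4*(-1/25) - 120)*(-75) = (-4/25 - 120)*(-75) = -3004/25*(-75) = 9012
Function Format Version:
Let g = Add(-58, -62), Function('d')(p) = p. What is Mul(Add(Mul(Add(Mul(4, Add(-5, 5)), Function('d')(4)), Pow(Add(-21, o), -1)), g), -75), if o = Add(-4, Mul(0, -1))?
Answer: 9012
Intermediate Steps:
g = -120
o = -4 (o = Add(-4, 0) = -4)
Mul(Add(Mul(Add(Mul(4, Add(-5, 5)), Function('d')(4)), Pow(Add(-21, o), -1)), g), -75) = Mul(Add(Mul(Add(Mul(4, Add(-5, 5)), 4), Pow(Add(-21, -4), -1)), -120), -75) = Mul(Add(Mul(Add(Mul(4, 0), 4), Pow(-25, -1)), -120), -75) = Mul(Add(Mul(Add(0, 4), Rational(-1, 25)), -120), -75) = Mul(Add(Mul(4, Rational(-1, 25)), -120), -75) = Mul(Add(Rational(-4, 25), -120), -75) = Mul(Rational(-3004, 25), -75) = 9012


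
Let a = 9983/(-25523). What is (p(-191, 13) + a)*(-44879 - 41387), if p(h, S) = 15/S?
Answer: -21830991556/331799 ≈ -65796.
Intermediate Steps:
a = -9983/25523 (a = 9983*(-1/25523) = -9983/25523 ≈ -0.39114)
(p(-191, 13) + a)*(-44879 - 41387) = (15/13 - 9983/25523)*(-44879 - 41387) = (15*(1/13) - 9983/25523)*(-86266) = (15/13 - 9983/25523)*(-86266) = (253066/331799)*(-86266) = -21830991556/331799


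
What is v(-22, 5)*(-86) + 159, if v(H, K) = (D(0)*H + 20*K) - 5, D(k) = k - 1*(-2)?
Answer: -4227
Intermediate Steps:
D(k) = 2 + k (D(k) = k + 2 = 2 + k)
v(H, K) = -5 + 2*H + 20*K (v(H, K) = ((2 + 0)*H + 20*K) - 5 = (2*H + 20*K) - 5 = -5 + 2*H + 20*K)
v(-22, 5)*(-86) + 159 = (-5 + 2*(-22) + 20*5)*(-86) + 159 = (-5 - 44 + 100)*(-86) + 159 = 51*(-86) + 159 = -4386 + 159 = -4227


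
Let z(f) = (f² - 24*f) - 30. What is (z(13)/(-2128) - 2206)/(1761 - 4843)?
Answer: 4694195/6558496 ≈ 0.71574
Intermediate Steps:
z(f) = -30 + f² - 24*f
(z(13)/(-2128) - 2206)/(1761 - 4843) = ((-30 + 13² - 24*13)/(-2128) - 2206)/(1761 - 4843) = ((-30 + 169 - 312)*(-1/2128) - 2206)/(-3082) = (-173*(-1/2128) - 2206)*(-1/3082) = (173/2128 - 2206)*(-1/3082) = -4694195/2128*(-1/3082) = 4694195/6558496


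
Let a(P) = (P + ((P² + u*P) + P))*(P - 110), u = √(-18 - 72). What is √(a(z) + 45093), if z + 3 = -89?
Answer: √(-1627467 + 55752*I*√10) ≈ 68.999 + 1277.6*I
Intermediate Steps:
z = -92 (z = -3 - 89 = -92)
u = 3*I*√10 (u = √(-90) = 3*I*√10 ≈ 9.4868*I)
a(P) = (-110 + P)*(P² + 2*P + 3*I*P*√10) (a(P) = (P + ((P² + (3*I*√10)*P) + P))*(P - 110) = (P + ((P² + 3*I*P*√10) + P))*(-110 + P) = (P + (P + P² + 3*I*P*√10))*(-110 + P) = (P² + 2*P + 3*I*P*√10)*(-110 + P) = (-110 + P)*(P² + 2*P + 3*I*P*√10))
√(a(z) + 45093) = √(-92*(-220 + (-92)² - 108*(-92) - 330*I*√10 + 3*I*(-92)*√10) + 45093) = √(-92*(-220 + 8464 + 9936 - 330*I*√10 - 276*I*√10) + 45093) = √(-92*(18180 - 606*I*√10) + 45093) = √((-1672560 + 55752*I*√10) + 45093) = √(-1627467 + 55752*I*√10)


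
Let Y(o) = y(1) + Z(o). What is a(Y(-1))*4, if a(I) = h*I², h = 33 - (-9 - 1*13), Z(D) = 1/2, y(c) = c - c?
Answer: 55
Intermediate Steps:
y(c) = 0
Z(D) = ½
h = 55 (h = 33 - (-9 - 13) = 33 - 1*(-22) = 33 + 22 = 55)
Y(o) = ½ (Y(o) = 0 + ½ = ½)
a(I) = 55*I²
a(Y(-1))*4 = (55*(½)²)*4 = (55*(¼))*4 = (55/4)*4 = 55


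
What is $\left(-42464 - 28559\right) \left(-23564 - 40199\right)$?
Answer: $4528639549$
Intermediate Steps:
$\left(-42464 - 28559\right) \left(-23564 - 40199\right) = \left(-42464 - 28559\right) \left(-63763\right) = \left(-71023\right) \left(-63763\right) = 4528639549$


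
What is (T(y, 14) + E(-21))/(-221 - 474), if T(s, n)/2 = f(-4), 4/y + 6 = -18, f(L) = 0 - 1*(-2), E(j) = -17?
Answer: 13/695 ≈ 0.018705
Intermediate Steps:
f(L) = 2 (f(L) = 0 + 2 = 2)
y = -1/6 (y = 4/(-6 - 18) = 4/(-24) = 4*(-1/24) = -1/6 ≈ -0.16667)
T(s, n) = 4 (T(s, n) = 2*2 = 4)
(T(y, 14) + E(-21))/(-221 - 474) = (4 - 17)/(-221 - 474) = -13/(-695) = -13*(-1/695) = 13/695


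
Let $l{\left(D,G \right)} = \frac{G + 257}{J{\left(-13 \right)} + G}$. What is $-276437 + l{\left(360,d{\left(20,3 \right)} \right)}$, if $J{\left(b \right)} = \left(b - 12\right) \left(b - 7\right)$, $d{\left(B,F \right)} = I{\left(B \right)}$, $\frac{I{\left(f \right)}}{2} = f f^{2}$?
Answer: $- \frac{1520398081}{5500} \approx -2.7644 \cdot 10^{5}$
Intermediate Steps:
$I{\left(f \right)} = 2 f^{3}$ ($I{\left(f \right)} = 2 f f^{2} = 2 f^{3}$)
$d{\left(B,F \right)} = 2 B^{3}$
$J{\left(b \right)} = \left(-12 + b\right) \left(-7 + b\right)$
$l{\left(D,G \right)} = \frac{257 + G}{500 + G}$ ($l{\left(D,G \right)} = \frac{G + 257}{\left(84 + \left(-13\right)^{2} - -247\right) + G} = \frac{257 + G}{\left(84 + 169 + 247\right) + G} = \frac{257 + G}{500 + G}$)
$-276437 + l{\left(360,d{\left(20,3 \right)} \right)} = -276437 + \frac{257 + 2 \cdot 20^{3}}{500 + 2 \cdot 20^{3}} = -276437 + \frac{257 + 2 \cdot 8000}{500 + 2 \cdot 8000} = -276437 + \frac{257 + 16000}{500 + 16000} = -276437 + \frac{1}{16500} \cdot 16257 = -276437 + \frac{5419}{5500} = - \frac{1520398081}{5500}$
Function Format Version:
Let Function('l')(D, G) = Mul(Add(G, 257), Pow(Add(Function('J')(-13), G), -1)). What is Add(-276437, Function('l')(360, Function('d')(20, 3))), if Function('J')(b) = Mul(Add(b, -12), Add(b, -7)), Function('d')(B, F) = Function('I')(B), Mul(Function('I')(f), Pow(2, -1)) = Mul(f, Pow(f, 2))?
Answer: Rational(-1520398081, 5500) ≈ -2.7644e+5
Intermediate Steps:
Function('I')(f) = Mul(2, Pow(f, 3)) (Function('I')(f) = Mul(2, Mul(f, Pow(f, 2))) = Mul(2, Pow(f, 3)))
Function('d')(B, F) = Mul(2, Pow(B, 3))
Function('J')(b) = Mul(Add(-12, b), Add(-7, b))
Function('l')(D, G) = Mul(Pow(Add(500, G), -1), Add(257, G)) (Function('l')(D, G) = Mul(Add(G, 257), Pow(Add(Add(84, Pow(-13, 2), Mul(-19, -13)), G), -1)) = Mul(Add(257, G), Pow(Add(Add(84, 169, 247), G), -1)) = Mul(Add(257, G), Pow(Add(500, G), -1)) = Mul(Pow(Add(500, G), -1), Add(257, G)))
Add(-276437, Function('l')(360, Function('d')(20, 3))) = Add(-276437, Mul(Pow(Add(500, Mul(2, Pow(20, 3))), -1), Add(257, Mul(2, Pow(20, 3))))) = Add(-276437, Mul(Pow(Add(500, Mul(2, 8000)), -1), Add(257, Mul(2, 8000)))) = Add(-276437, Mul(Pow(Add(500, 16000), -1), Add(257, 16000))) = Add(-276437, Mul(Pow(16500, -1), 16257)) = Add(-276437, Mul(Rational(1, 16500), 16257)) = Add(-276437, Rational(5419, 5500)) = Rational(-1520398081, 5500)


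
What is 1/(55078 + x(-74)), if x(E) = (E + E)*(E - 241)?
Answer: 1/101698 ≈ 9.8330e-6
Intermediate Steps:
x(E) = 2*E*(-241 + E) (x(E) = (2*E)*(-241 + E) = 2*E*(-241 + E))
1/(55078 + x(-74)) = 1/(55078 + 2*(-74)*(-241 - 74)) = 1/(55078 + 2*(-74)*(-315)) = 1/(55078 + 46620) = 1/101698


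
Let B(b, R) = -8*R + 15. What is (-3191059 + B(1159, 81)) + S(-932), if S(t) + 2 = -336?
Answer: -3192030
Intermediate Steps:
S(t) = -338 (S(t) = -2 - 336 = -338)
B(b, R) = 15 - 8*R
(-3191059 + B(1159, 81)) + S(-932) = (-3191059 + (15 - 8*81)) - 338 = (-3191059 + (15 - 648)) - 338 = (-3191059 - 633) - 338 = -3191692 - 338 = -3192030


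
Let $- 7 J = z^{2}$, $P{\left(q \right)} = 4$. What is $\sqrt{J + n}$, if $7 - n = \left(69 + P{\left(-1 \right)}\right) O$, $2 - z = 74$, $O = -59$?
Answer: $\frac{\sqrt{175098}}{7} \approx 59.778$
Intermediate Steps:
$z = -72$ ($z = 2 - 74 = -72$)
$n = 4314$ ($n = 7 - \left(69 + 4\right) \left(-59\right) = 7 - 73 \left(-59\right) = 7 - -4307 = 7 + 4307 = 4314$)
$J = - \frac{5184}{7}$ ($J = - \frac{\left(-72\right)^{2}}{7} = \left(- \frac{1}{7}\right) 5184 = - \frac{5184}{7} \approx -740.57$)
$\sqrt{J + n} = \sqrt{- \frac{5184}{7} + 4314} = \sqrt{\frac{25014}{7}} = \frac{\sqrt{175098}}{7}$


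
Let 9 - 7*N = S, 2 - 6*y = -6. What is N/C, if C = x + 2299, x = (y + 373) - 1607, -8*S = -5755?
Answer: -17049/179144 ≈ -0.095169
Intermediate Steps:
y = 4/3 (y = 1/3 - 1/6*(-6) = 1/3 + 1 = 4/3 ≈ 1.3333)
S = 5755/8 (S = -1/8*(-5755) = 5755/8 ≈ 719.38)
x = -3698/3 (x = (4/3 + 373) - 1607 = 1123/3 - 1607 = -3698/3 ≈ -1232.7)
N = -5683/56 (N = 9/7 - 1/7*5755/8 = 9/7 - 5755/56 = -5683/56 ≈ -101.48)
C = 3199/3 (C = -3698/3 + 2299 = 3199/3 ≈ 1066.3)
N/C = -5683/(56*3199/3) = -5683/56*3/3199 = -17049/179144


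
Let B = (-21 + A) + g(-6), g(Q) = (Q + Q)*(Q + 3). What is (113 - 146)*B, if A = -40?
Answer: 825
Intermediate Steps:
g(Q) = 2*Q*(3 + Q) (g(Q) = (2*Q)*(3 + Q) = 2*Q*(3 + Q))
B = -25 (B = (-21 - 40) + 2*(-6)*(3 - 6) = -61 + 2*(-6)*(-3) = -61 + 36 = -25)
(113 - 146)*B = (113 - 146)*(-25) = -33*(-25) = 825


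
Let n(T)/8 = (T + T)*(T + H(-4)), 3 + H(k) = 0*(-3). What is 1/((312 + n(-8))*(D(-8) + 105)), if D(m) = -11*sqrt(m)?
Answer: 21/4125592 + 11*I*sqrt(2)/10313980 ≈ 5.0902e-6 + 1.5083e-6*I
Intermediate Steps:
H(k) = -3 (H(k) = -3 + 0*(-3) = -3 + 0 = -3)
n(T) = 16*T*(-3 + T) (n(T) = 8*((T + T)*(T - 3)) = 8*((2*T)*(-3 + T)) = 8*(2*T*(-3 + T)) = 16*T*(-3 + T))
1/((312 + n(-8))*(D(-8) + 105)) = 1/((312 + 16*(-8)*(-3 - 8))*(-22*I*sqrt(2) + 105)) = 1/((312 + 16*(-8)*(-11))*(-22*I*sqrt(2) + 105)) = 1/((312 + 1408)*(-22*I*sqrt(2) + 105)) = 1/(1720*(105 - 22*I*sqrt(2))) = 1/(180600 - 37840*I*sqrt(2))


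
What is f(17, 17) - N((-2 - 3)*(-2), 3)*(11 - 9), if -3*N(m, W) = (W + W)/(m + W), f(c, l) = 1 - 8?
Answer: -87/13 ≈ -6.6923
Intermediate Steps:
f(c, l) = -7
N(m, W) = -2*W/(3*(W + m)) (N(m, W) = -(W + W)/(3*(m + W)) = -2*W/(3*(W + m)))
f(17, 17) - N((-2 - 3)*(-2), 3)*(11 - 9) = -7 - (-2*3/(3*3 + 3*((-2 - 3)*(-2))))*(11 - 9) = -7 - (-2*3/(9 + 3*(-5*(-2))))*2 = -7 - (-2*3/(9 + 3*10))*2 = -7 - (-2*3/(9 + 30))*2 = -7 - (-2*3/39)*2 = -7 - (-2*3*1/39)*2 = -7 - (-2)*2/13 = -7 - 1*(-4/13) = -7 + 4/13 = -87/13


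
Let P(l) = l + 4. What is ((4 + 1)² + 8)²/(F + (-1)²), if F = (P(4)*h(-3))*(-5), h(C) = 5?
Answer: -1089/199 ≈ -5.4724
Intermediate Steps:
P(l) = 4 + l
F = -200 (F = ((4 + 4)*5)*(-5) = (8*5)*(-5) = 40*(-5) = -200)
((4 + 1)² + 8)²/(F + (-1)²) = ((4 + 1)² + 8)²/(-200 + (-1)²) = (5² + 8)²/(-200 + 1) = (25 + 8)²/(-199) = -1/199*33² = -1/199*1089 = -1089/199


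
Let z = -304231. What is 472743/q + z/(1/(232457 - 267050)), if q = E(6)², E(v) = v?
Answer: 42097104459/4 ≈ 1.0524e+10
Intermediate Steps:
q = 36 (q = 6² = 36)
472743/q + z/(1/(232457 - 267050)) = 472743/36 - 304231/(1/(232457 - 267050)) = 472743*(1/36) - 304231/(1/(-34593)) = 52527/4 - 304231/(-1/34593) = 52527/4 - 304231*(-34593) = 52527/4 + 10524262983 = 42097104459/4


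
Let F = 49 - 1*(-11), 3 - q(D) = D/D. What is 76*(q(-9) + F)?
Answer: 4712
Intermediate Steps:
q(D) = 2 (q(D) = 3 - D/D = 3 - 1*1 = 3 - 1 = 2)
F = 60 (F = 49 + 11 = 60)
76*(q(-9) + F) = 76*(2 + 60) = 76*62 = 4712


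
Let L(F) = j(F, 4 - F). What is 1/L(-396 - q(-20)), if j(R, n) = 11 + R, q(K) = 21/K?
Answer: -20/7679 ≈ -0.0026045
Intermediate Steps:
L(F) = 11 + F
1/L(-396 - q(-20)) = 1/(11 + (-396 - 21/(-20))) = 1/(11 + (-396 - 21*(-1)/20)) = 1/(11 + (-396 - 1*(-21/20))) = 1/(11 + (-396 + 21/20)) = 1/(11 - 7899/20) = 1/(-7679/20) = -20/7679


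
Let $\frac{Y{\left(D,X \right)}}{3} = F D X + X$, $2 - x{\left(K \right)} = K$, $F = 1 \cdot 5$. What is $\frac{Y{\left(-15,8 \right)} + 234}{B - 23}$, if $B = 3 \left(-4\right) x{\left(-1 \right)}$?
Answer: $\frac{1542}{59} \approx 26.136$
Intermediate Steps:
$F = 5$
$x{\left(K \right)} = 2 - K$
$Y{\left(D,X \right)} = 3 X + 15 D X$ ($Y{\left(D,X \right)} = 3 \left(5 D X + X\right) = 3 \left(X + 5 D X\right) = 3 X + 15 D X$)
$B = -36$ ($B = 3 \left(-4\right) \left(2 - -1\right) = - 12 \left(2 + 1\right) = \left(-12\right) 3 = -36$)
$\frac{Y{\left(-15,8 \right)} + 234}{B - 23} = \frac{3 \cdot 8 \left(1 + 5 \left(-15\right)\right) + 234}{-36 - 23} = \frac{3 \cdot 8 \left(1 - 75\right) + 234}{-59} = \left(3 \cdot 8 \left(-74\right) + 234\right) \left(- \frac{1}{59}\right) = \left(-1776 + 234\right) \left(- \frac{1}{59}\right) = \left(-1542\right) \left(- \frac{1}{59}\right) = \frac{1542}{59}$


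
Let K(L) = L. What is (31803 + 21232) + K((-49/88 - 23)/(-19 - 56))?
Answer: 116677691/2200 ≈ 53035.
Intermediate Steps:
(31803 + 21232) + K((-49/88 - 23)/(-19 - 56)) = (31803 + 21232) + (-49/88 - 23)/(-19 - 56) = 53035 + (-49*1/88 - 23)/(-75) = 53035 + (-49/88 - 23)*(-1/75) = 53035 - 2073/88*(-1/75) = 53035 + 691/2200 = 116677691/2200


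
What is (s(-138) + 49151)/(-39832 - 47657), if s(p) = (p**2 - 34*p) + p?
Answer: -72749/87489 ≈ -0.83152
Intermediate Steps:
s(p) = p**2 - 33*p
(s(-138) + 49151)/(-39832 - 47657) = (-138*(-33 - 138) + 49151)/(-39832 - 47657) = (-138*(-171) + 49151)/(-87489) = (23598 + 49151)*(-1/87489) = 72749*(-1/87489) = -72749/87489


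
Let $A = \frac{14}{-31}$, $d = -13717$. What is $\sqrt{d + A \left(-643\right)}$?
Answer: $\frac{5 i \sqrt{516119}}{31} \approx 115.87 i$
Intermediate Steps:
$A = - \frac{14}{31}$ ($A = 14 \left(- \frac{1}{31}\right) = - \frac{14}{31} \approx -0.45161$)
$\sqrt{d + A \left(-643\right)} = \sqrt{-13717 - - \frac{9002}{31}} = \sqrt{-13717 + \frac{9002}{31}} = \sqrt{- \frac{416225}{31}} = \frac{5 i \sqrt{516119}}{31}$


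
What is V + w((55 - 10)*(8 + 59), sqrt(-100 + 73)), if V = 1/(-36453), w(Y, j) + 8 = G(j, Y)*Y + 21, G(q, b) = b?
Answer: 331366445813/36453 ≈ 9.0902e+6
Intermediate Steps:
w(Y, j) = 13 + Y**2 (w(Y, j) = -8 + (Y*Y + 21) = -8 + (Y**2 + 21) = -8 + (21 + Y**2) = 13 + Y**2)
V = -1/36453 ≈ -2.7433e-5
V + w((55 - 10)*(8 + 59), sqrt(-100 + 73)) = -1/36453 + (13 + ((55 - 10)*(8 + 59))**2) = -1/36453 + (13 + (45*67)**2) = -1/36453 + (13 + 3015**2) = -1/36453 + (13 + 9090225) = -1/36453 + 9090238 = 331366445813/36453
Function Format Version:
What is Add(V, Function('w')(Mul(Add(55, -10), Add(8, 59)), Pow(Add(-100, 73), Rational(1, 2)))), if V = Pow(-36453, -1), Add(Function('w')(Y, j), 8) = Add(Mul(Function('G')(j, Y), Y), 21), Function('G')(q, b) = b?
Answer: Rational(331366445813, 36453) ≈ 9.0902e+6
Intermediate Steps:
Function('w')(Y, j) = Add(13, Pow(Y, 2)) (Function('w')(Y, j) = Add(-8, Add(Mul(Y, Y), 21)) = Add(-8, Add(Pow(Y, 2), 21)) = Add(-8, Add(21, Pow(Y, 2))) = Add(13, Pow(Y, 2)))
V = Rational(-1, 36453) ≈ -2.7433e-5
Add(V, Function('w')(Mul(Add(55, -10), Add(8, 59)), Pow(Add(-100, 73), Rational(1, 2)))) = Add(Rational(-1, 36453), Add(13, Pow(Mul(Add(55, -10), Add(8, 59)), 2))) = Add(Rational(-1, 36453), Add(13, Pow(Mul(45, 67), 2))) = Add(Rational(-1, 36453), Add(13, Pow(3015, 2))) = Add(Rational(-1, 36453), Add(13, 9090225)) = Add(Rational(-1, 36453), 9090238) = Rational(331366445813, 36453)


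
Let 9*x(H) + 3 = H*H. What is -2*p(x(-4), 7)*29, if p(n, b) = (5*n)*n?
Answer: -49010/81 ≈ -605.06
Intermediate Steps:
x(H) = -⅓ + H²/9 (x(H) = -⅓ + (H*H)/9 = -⅓ + H²/9)
p(n, b) = 5*n²
-2*p(x(-4), 7)*29 = -10*(-⅓ + (⅑)*(-4)²)²*29 = -10*(-⅓ + (⅑)*16)²*29 = -10*(-⅓ + 16/9)²*29 = -10*(13/9)²*29 = -10*169/81*29 = -2*845/81*29 = -1690/81*29 = -49010/81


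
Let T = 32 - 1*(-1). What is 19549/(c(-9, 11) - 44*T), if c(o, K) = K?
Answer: -19549/1441 ≈ -13.566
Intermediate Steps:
T = 33 (T = 32 + 1 = 33)
19549/(c(-9, 11) - 44*T) = 19549/(11 - 44*33) = 19549/(11 - 1452) = 19549/(-1441) = 19549*(-1/1441) = -19549/1441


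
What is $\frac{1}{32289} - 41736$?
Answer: $- \frac{1347613703}{32289} \approx -41736.0$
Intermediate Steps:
$\frac{1}{32289} - 41736 = - \frac{1347613703}{32289}$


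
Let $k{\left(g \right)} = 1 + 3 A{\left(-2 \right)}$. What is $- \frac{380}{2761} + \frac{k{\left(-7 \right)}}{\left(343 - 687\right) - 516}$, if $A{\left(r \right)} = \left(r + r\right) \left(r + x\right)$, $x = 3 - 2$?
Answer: $- \frac{362693}{2374460} \approx -0.15275$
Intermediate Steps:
$x = 1$ ($x = 3 - 2 = 1$)
$A{\left(r \right)} = 2 r \left(1 + r\right)$ ($A{\left(r \right)} = \left(r + r\right) \left(r + 1\right) = 2 r \left(1 + r\right)$)
$k{\left(g \right)} = 13$ ($k{\left(g \right)} = 1 + 3 \cdot 2 \left(-2\right) \left(1 - 2\right) = 1 + 3 \cdot 2 \left(-2\right) \left(-1\right) = 1 + 3 \cdot 4 = 1 + 12 = 13$)
$- \frac{380}{2761} + \frac{k{\left(-7 \right)}}{\left(343 - 687\right) - 516} = - \frac{380}{2761} + \frac{13}{\left(343 - 687\right) - 516} = \left(-380\right) \frac{1}{2761} + \frac{13}{\left(343 - 687\right) - 516} = - \frac{380}{2761} + \frac{13}{-344 - 516} = - \frac{380}{2761} + \frac{13}{-860} = - \frac{380}{2761} + 13 \left(- \frac{1}{860}\right) = - \frac{380}{2761} - \frac{13}{860} = - \frac{362693}{2374460}$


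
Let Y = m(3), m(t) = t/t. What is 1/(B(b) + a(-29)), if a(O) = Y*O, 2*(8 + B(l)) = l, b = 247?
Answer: 2/173 ≈ 0.011561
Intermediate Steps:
B(l) = -8 + l/2
m(t) = 1
Y = 1
a(O) = O (a(O) = 1*O = O)
1/(B(b) + a(-29)) = 1/((-8 + (½)*247) - 29) = 1/((-8 + 247/2) - 29) = 1/(231/2 - 29) = 1/(173/2) = 2/173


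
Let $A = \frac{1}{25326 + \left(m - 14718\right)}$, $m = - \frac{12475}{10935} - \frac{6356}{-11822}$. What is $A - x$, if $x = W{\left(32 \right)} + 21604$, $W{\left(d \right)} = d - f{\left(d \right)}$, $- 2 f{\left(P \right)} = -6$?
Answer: $- \frac{2966438208625944}{137125605397} \approx -21633.0$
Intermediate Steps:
$f{\left(P \right)} = 3$ ($f{\left(P \right)} = \left(- \frac{1}{2}\right) \left(-6\right) = 3$)
$W{\left(d \right)} = -3 + d$ ($W{\left(d \right)} = d - 3 = -3 + d$)
$m = - \frac{7797659}{12927357}$ ($m = \left(-12475\right) \frac{1}{10935} - - \frac{3178}{5911} = - \frac{2495}{2187} + \frac{3178}{5911} = - \frac{7797659}{12927357} \approx -0.60319$)
$A = \frac{12927357}{137125605397}$ ($A = \frac{1}{25326 - \frac{190272637985}{12927357}} = \frac{1}{\frac{137125605397}{12927357}} = \frac{12927357}{137125605397} \approx 9.4274 \cdot 10^{-5}$)
$x = 21633$ ($x = \left(-3 + 32\right) + 21604 = 29 + 21604 = 21633$)
$A - x = \frac{12927357}{137125605397} - 21633 = - \frac{2966438208625944}{137125605397}$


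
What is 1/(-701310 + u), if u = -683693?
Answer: -1/1385003 ≈ -7.2202e-7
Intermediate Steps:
1/(-701310 + u) = 1/(-701310 - 683693) = 1/(-1385003) = -1/1385003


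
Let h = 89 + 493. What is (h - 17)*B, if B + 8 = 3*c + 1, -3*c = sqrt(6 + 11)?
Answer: -3955 - 565*sqrt(17) ≈ -6284.6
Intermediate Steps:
c = -sqrt(17)/3 (c = -sqrt(6 + 11)/3 = -sqrt(17)/3 ≈ -1.3744)
h = 582
B = -7 - sqrt(17) (B = -8 + (3*(-sqrt(17)/3) + 1) = -8 + (-sqrt(17) + 1) = -8 + (1 - sqrt(17)) = -7 - sqrt(17) ≈ -11.123)
(h - 17)*B = (582 - 17)*(-7 - sqrt(17)) = 565*(-7 - sqrt(17)) = -3955 - 565*sqrt(17)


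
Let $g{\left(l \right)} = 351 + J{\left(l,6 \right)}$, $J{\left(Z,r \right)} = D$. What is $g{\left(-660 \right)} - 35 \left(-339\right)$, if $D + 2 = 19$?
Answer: $12233$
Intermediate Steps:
$D = 17$ ($D = -2 + 19 = 17$)
$J{\left(Z,r \right)} = 17$
$g{\left(l \right)} = 368$ ($g{\left(l \right)} = 351 + 17 = 368$)
$g{\left(-660 \right)} - 35 \left(-339\right) = 368 - 35 \left(-339\right) = 368 - -11865 = 368 + 11865 = 12233$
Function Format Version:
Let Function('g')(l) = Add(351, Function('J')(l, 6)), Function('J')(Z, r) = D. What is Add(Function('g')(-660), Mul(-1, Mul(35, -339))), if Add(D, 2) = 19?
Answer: 12233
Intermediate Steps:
D = 17 (D = Add(-2, 19) = 17)
Function('J')(Z, r) = 17
Function('g')(l) = 368 (Function('g')(l) = Add(351, 17) = 368)
Add(Function('g')(-660), Mul(-1, Mul(35, -339))) = Add(368, Mul(-1, Mul(35, -339))) = Add(368, Mul(-1, -11865)) = Add(368, 11865) = 12233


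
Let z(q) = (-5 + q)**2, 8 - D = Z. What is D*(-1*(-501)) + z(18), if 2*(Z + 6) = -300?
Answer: 82333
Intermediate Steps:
Z = -156 (Z = -6 + (1/2)*(-300) = -6 - 150 = -156)
D = 164 (D = 8 - 1*(-156) = 8 + 156 = 164)
D*(-1*(-501)) + z(18) = 164*(-1*(-501)) + (-5 + 18)**2 = 164*501 + 13**2 = 82164 + 169 = 82333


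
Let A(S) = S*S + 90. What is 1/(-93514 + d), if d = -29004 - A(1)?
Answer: -1/122609 ≈ -8.1560e-6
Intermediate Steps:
A(S) = 90 + S² (A(S) = S² + 90 = 90 + S²)
d = -29095 (d = -29004 - (90 + 1²) = -29004 - (90 + 1) = -29004 - 1*91 = -29004 - 91 = -29095)
1/(-93514 + d) = 1/(-93514 - 29095) = 1/(-122609) = -1/122609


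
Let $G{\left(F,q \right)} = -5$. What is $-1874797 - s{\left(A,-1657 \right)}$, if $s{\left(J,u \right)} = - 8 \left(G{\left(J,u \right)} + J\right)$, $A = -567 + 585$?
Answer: $-1874693$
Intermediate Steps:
$A = 18$
$s{\left(J,u \right)} = 40 - 8 J$ ($s{\left(J,u \right)} = - 8 \left(-5 + J\right) = 40 - 8 J$)
$-1874797 - s{\left(A,-1657 \right)} = -1874797 - \left(40 - 144\right) = -1874797 - -104 = -1874797 + 104 = -1874693$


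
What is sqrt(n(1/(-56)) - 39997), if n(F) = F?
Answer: I*sqrt(31357662)/28 ≈ 199.99*I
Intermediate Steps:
sqrt(n(1/(-56)) - 39997) = sqrt(1/(-56) - 39997) = sqrt(-1/56 - 39997) = sqrt(-2239833/56) = I*sqrt(31357662)/28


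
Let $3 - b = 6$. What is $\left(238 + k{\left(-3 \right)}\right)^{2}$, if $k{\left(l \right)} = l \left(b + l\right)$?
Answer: $65536$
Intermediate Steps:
$b = -3$ ($b = 3 - 6 = -3$)
$k{\left(l \right)} = l \left(-3 + l\right)$
$\left(238 + k{\left(-3 \right)}\right)^{2} = \left(238 - 3 \left(-3 - 3\right)\right)^{2} = \left(238 - -18\right)^{2} = \left(238 + 18\right)^{2} = 256^{2} = 65536$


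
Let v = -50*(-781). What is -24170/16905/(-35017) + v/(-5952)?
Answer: -256844303049/39148445728 ≈ -6.5608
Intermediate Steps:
v = 39050
-24170/16905/(-35017) + v/(-5952) = -24170/16905/(-35017) + 39050/(-5952) = -24170*1/16905*(-1/35017) + 39050*(-1/5952) = -4834/3381*(-1/35017) - 19525/2976 = 4834/118392477 - 19525/2976 = -256844303049/39148445728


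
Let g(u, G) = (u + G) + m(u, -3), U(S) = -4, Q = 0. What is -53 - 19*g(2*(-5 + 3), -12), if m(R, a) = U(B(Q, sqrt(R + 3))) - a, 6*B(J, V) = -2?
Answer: 270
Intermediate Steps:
B(J, V) = -1/3 (B(J, V) = (1/6)*(-2) = -1/3)
m(R, a) = -4 - a
g(u, G) = -1 + G + u (g(u, G) = (u + G) + (-4 - 1*(-3)) = (G + u) + (-4 + 3) = (G + u) - 1 = -1 + G + u)
-53 - 19*g(2*(-5 + 3), -12) = -53 - 19*(-1 - 12 + 2*(-5 + 3)) = -53 - 19*(-1 - 12 + 2*(-2)) = -53 - 19*(-1 - 12 - 4) = -53 - 19*(-17) = -53 + 323 = 270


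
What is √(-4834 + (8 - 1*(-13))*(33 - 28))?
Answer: I*√4729 ≈ 68.768*I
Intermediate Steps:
√(-4834 + (8 - 1*(-13))*(33 - 28)) = √(-4834 + (8 + 13)*5) = √(-4834 + 21*5) = √(-4834 + 105) = √(-4729) = I*√4729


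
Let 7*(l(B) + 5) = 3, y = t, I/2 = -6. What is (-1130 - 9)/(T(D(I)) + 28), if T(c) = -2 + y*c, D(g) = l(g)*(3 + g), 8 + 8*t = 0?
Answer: 7973/106 ≈ 75.217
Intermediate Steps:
I = -12 (I = 2*(-6) = -12)
t = -1 (t = -1 + (⅛)*0 = -1 + 0 = -1)
y = -1
l(B) = -32/7 (l(B) = -5 + (⅐)*3 = -5 + 3/7 = -32/7)
D(g) = -96/7 - 32*g/7 (D(g) = -32*(3 + g)/7 = -96/7 - 32*g/7)
T(c) = -2 - c
(-1130 - 9)/(T(D(I)) + 28) = (-1130 - 9)/((-2 - (-96/7 - 32/7*(-12))) + 28) = -1139/((-2 - (-96/7 + 384/7)) + 28) = -1139/((-2 - 1*288/7) + 28) = -1139/((-2 - 288/7) + 28) = -1139/(-302/7 + 28) = -1139/(-106/7) = -1139*(-7/106) = 7973/106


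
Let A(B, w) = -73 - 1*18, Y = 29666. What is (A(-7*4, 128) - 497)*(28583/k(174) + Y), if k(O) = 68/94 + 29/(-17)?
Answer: -264595884/785 ≈ -3.3707e+5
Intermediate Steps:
k(O) = -785/799 (k(O) = 68*(1/94) + 29*(-1/17) = 34/47 - 29/17 = -785/799)
A(B, w) = -91 (A(B, w) = -73 - 18 = -91)
(A(-7*4, 128) - 497)*(28583/k(174) + Y) = (-91 - 497)*(28583/(-785/799) + 29666) = -588*(28583*(-799/785) + 29666) = -588*(-22837817/785 + 29666) = -588*449993/785 = -264595884/785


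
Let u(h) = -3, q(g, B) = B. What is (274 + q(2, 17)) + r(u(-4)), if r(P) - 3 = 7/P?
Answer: 875/3 ≈ 291.67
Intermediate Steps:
r(P) = 3 + 7/P
(274 + q(2, 17)) + r(u(-4)) = (274 + 17) + (3 + 7/(-3)) = 291 + (3 + 7*(-⅓)) = 291 + (3 - 7/3) = 291 + ⅔ = 875/3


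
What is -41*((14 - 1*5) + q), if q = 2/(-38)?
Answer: -6970/19 ≈ -366.84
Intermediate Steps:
q = -1/19 (q = 2*(-1/38) = -1/19 ≈ -0.052632)
-41*((14 - 1*5) + q) = -41*((14 - 1*5) - 1/19) = -41*((14 - 5) - 1/19) = -41*(9 - 1/19) = -41*170/19 = -6970/19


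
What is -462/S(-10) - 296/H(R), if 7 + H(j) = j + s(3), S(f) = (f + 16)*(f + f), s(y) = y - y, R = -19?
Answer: 3961/260 ≈ 15.235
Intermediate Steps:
s(y) = 0
S(f) = 2*f*(16 + f) (S(f) = (16 + f)*(2*f) = 2*f*(16 + f))
H(j) = -7 + j (H(j) = -7 + (j + 0) = -7 + j)
-462/S(-10) - 296/H(R) = -462*(-1/(20*(16 - 10))) - 296/(-7 - 19) = -462/(2*(-10)*6) - 296/(-26) = -462/(-120) - 296*(-1/26) = -462*(-1/120) + 148/13 = 77/20 + 148/13 = 3961/260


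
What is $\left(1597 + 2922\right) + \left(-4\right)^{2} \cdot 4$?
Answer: $4583$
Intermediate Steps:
$\left(1597 + 2922\right) + \left(-4\right)^{2} \cdot 4 = 4519 + 16 \cdot 4 = 4519 + 64 = 4583$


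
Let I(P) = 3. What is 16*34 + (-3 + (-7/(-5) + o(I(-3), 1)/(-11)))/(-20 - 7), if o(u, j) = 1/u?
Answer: 2423789/4455 ≈ 544.06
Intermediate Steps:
16*34 + (-3 + (-7/(-5) + o(I(-3), 1)/(-11)))/(-20 - 7) = 16*34 + (-3 + (-7/(-5) + 1/(3*(-11))))/(-20 - 7) = 544 + (-3 + (-7*(-1/5) + (1/3)*(-1/11)))/(-27) = 544 + (-3 + (7/5 - 1/33))*(-1/27) = 544 + (-3 + 226/165)*(-1/27) = 544 - 269/165*(-1/27) = 544 + 269/4455 = 2423789/4455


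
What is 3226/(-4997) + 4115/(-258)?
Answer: -21394963/1289226 ≈ -16.595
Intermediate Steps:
3226/(-4997) + 4115/(-258) = 3226*(-1/4997) + 4115*(-1/258) = -3226/4997 - 4115/258 = -21394963/1289226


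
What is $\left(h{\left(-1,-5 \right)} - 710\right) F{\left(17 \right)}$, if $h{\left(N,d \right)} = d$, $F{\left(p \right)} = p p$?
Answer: $-206635$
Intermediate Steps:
$F{\left(p \right)} = p^{2}$
$\left(h{\left(-1,-5 \right)} - 710\right) F{\left(17 \right)} = \left(-5 - 710\right) 17^{2} = \left(-715\right) 289 = -206635$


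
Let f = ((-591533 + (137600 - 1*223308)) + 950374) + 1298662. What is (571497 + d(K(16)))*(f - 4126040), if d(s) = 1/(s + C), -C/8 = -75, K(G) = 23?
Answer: -909420112572840/623 ≈ -1.4597e+12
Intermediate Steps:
C = 600 (C = -8*(-75) = 600)
d(s) = 1/(600 + s) (d(s) = 1/(s + 600) = 1/(600 + s))
f = 1571795 (f = ((-591533 + (137600 - 223308)) + 950374) + 1298662 = ((-591533 - 85708) + 950374) + 1298662 = (-677241 + 950374) + 1298662 = 273133 + 1298662 = 1571795)
(571497 + d(K(16)))*(f - 4126040) = (571497 + 1/(600 + 23))*(1571795 - 4126040) = (571497 + 1/623)*(-2554245) = (356042632/623)*(-2554245) = -909420112572840/623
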